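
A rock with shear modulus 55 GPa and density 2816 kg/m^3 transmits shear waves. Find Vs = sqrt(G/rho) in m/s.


Convert G to Pa: G = 55e9 Pa
Compute G/rho = 55e9 / 2816 = 19531250.0
Vs = sqrt(19531250.0) = 4419.42 m/s

4419.42


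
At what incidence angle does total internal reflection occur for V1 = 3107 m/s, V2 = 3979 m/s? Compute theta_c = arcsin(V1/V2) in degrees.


V1/V2 = 3107/3979 = 0.780849
theta_c = arcsin(0.780849) = 51.3384 degrees

51.3384


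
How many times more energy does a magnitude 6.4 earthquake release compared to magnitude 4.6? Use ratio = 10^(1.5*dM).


M2 - M1 = 6.4 - 4.6 = 1.8
1.5 * 1.8 = 2.7
ratio = 10^2.7 = 501.19

501.19


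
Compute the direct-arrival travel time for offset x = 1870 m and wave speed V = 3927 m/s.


t = x / V
= 1870 / 3927
= 0.4762 s

0.4762


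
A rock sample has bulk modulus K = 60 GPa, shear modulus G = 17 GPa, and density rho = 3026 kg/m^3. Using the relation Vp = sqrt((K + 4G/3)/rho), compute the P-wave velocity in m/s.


First compute the effective modulus:
K + 4G/3 = 60e9 + 4*17e9/3 = 82666666666.67 Pa
Then divide by density:
82666666666.67 / 3026 = 27318792.6856 Pa/(kg/m^3)
Take the square root:
Vp = sqrt(27318792.6856) = 5226.74 m/s

5226.74


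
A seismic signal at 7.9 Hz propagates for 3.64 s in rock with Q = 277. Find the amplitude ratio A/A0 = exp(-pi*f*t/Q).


pi*f*t/Q = pi*7.9*3.64/277 = 0.326136
A/A0 = exp(-0.326136) = 0.721707

0.721707


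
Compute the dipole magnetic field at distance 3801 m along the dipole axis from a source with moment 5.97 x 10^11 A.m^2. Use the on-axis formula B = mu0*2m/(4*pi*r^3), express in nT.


m = 5.97 x 10^11 = 597000000000 A.m^2
2m = 1194000000000 A.m^2
r^3 = 3801^3 = 54915331401
B = (4pi*10^-7) * 1194000000000 / (4*pi * 54915331401) * 1e9
= 1500424.651354 / 690086406795.32 * 1e9
= 2174.2562 nT

2174.2562


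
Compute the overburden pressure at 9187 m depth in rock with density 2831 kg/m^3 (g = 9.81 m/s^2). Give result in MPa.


P = rho * g * z / 1e6
= 2831 * 9.81 * 9187 / 1e6
= 255142374.57 / 1e6
= 255.1424 MPa

255.1424


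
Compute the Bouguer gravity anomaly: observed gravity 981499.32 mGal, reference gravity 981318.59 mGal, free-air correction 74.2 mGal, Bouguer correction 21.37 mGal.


BA = g_obs - g_ref + FAC - BC
= 981499.32 - 981318.59 + 74.2 - 21.37
= 233.56 mGal

233.56


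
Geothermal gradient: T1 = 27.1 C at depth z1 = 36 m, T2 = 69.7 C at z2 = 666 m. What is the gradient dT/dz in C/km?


dT = 69.7 - 27.1 = 42.6 C
dz = 666 - 36 = 630 m
gradient = dT/dz * 1000 = 42.6/630 * 1000 = 67.619 C/km

67.619


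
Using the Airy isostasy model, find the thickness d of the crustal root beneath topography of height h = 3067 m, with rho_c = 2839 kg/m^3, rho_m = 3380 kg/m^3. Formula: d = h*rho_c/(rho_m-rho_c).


rho_m - rho_c = 3380 - 2839 = 541
d = 3067 * 2839 / 541
= 8707213 / 541
= 16094.66 m

16094.66


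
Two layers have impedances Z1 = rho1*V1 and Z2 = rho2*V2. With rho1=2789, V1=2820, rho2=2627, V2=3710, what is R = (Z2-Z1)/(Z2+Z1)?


Z1 = 2789 * 2820 = 7864980
Z2 = 2627 * 3710 = 9746170
R = (9746170 - 7864980) / (9746170 + 7864980) = 1881190 / 17611150 = 0.1068

0.1068


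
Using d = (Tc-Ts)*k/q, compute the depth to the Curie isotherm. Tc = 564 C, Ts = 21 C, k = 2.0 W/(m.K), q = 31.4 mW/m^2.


T_Curie - T_surf = 564 - 21 = 543 C
Convert q to W/m^2: 31.4 mW/m^2 = 0.0314 W/m^2
d = 543 * 2.0 / 0.0314 = 34585.99 m

34585.99


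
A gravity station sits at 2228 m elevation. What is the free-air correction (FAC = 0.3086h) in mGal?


FAC = 0.3086 * h
= 0.3086 * 2228
= 687.5608 mGal

687.5608


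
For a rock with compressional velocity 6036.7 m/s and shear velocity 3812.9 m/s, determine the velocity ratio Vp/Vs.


Vp/Vs = 6036.7 / 3812.9
= 1.5832

1.5832


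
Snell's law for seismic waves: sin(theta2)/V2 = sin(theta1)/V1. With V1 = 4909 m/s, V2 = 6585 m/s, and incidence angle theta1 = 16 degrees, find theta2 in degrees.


sin(theta1) = sin(16 deg) = 0.275637
sin(theta2) = V2/V1 * sin(theta1) = 6585/4909 * 0.275637 = 0.369744
theta2 = arcsin(0.369744) = 21.6998 degrees

21.6998


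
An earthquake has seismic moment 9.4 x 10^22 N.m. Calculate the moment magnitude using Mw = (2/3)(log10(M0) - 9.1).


log10(M0) = log10(9.4 x 10^22) = 22.9731
Mw = 2/3 * (22.9731 - 9.1)
= 2/3 * 13.8731
= 9.25

9.25


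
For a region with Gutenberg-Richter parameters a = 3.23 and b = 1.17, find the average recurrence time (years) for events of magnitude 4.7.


log10(N) = 3.23 - 1.17*4.7 = -2.269
N = 10^-2.269 = 0.005383
T = 1/N = 1/0.005383 = 185.7804 years

185.7804


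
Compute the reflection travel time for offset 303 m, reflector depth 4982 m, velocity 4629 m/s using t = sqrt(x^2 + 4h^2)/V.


x^2 + 4h^2 = 303^2 + 4*4982^2 = 91809 + 99281296 = 99373105
sqrt(99373105) = 9968.606
t = 9968.606 / 4629 = 2.1535 s

2.1535


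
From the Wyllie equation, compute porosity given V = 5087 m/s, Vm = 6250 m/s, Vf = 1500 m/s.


1/V - 1/Vm = 1/5087 - 1/6250 = 3.658e-05
1/Vf - 1/Vm = 1/1500 - 1/6250 = 0.00050667
phi = 3.658e-05 / 0.00050667 = 0.0722

0.0722


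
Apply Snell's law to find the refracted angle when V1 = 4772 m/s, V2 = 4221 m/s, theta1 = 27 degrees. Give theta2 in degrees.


sin(theta1) = sin(27 deg) = 0.45399
sin(theta2) = V2/V1 * sin(theta1) = 4221/4772 * 0.45399 = 0.40157
theta2 = arcsin(0.40157) = 23.6764 degrees

23.6764


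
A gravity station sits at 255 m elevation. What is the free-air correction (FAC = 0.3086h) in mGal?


FAC = 0.3086 * h
= 0.3086 * 255
= 78.693 mGal

78.693


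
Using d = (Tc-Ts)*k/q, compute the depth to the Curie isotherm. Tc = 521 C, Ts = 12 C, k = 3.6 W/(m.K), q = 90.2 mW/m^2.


T_Curie - T_surf = 521 - 12 = 509 C
Convert q to W/m^2: 90.2 mW/m^2 = 0.0902 W/m^2
d = 509 * 3.6 / 0.0902 = 20314.86 m

20314.86


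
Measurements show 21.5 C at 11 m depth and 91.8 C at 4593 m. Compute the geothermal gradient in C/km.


dT = 91.8 - 21.5 = 70.3 C
dz = 4593 - 11 = 4582 m
gradient = dT/dz * 1000 = 70.3/4582 * 1000 = 15.3426 C/km

15.3426


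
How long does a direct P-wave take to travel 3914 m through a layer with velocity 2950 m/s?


t = x / V
= 3914 / 2950
= 1.3268 s

1.3268


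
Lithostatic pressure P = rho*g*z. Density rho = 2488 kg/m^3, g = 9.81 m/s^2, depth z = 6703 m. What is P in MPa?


P = rho * g * z / 1e6
= 2488 * 9.81 * 6703 / 1e6
= 163601997.84 / 1e6
= 163.602 MPa

163.602


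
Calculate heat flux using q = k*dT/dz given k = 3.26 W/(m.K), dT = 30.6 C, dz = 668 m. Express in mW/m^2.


q = k * dT / dz * 1000
= 3.26 * 30.6 / 668 * 1000
= 0.149335 * 1000
= 149.3353 mW/m^2

149.3353


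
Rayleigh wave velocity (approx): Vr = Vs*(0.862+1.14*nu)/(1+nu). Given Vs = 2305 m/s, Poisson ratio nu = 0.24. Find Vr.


Numerator factor = 0.862 + 1.14*0.24 = 1.1356
Denominator = 1 + 0.24 = 1.24
Vr = 2305 * 1.1356 / 1.24 = 2110.93 m/s

2110.93


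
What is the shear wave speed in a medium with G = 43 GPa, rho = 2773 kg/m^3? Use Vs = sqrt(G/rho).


Convert G to Pa: G = 43e9 Pa
Compute G/rho = 43e9 / 2773 = 15506671.4749
Vs = sqrt(15506671.4749) = 3937.85 m/s

3937.85


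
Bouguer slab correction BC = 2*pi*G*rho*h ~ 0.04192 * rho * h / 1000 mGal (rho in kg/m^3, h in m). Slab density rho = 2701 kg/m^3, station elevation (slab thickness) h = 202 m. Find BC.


BC = 0.04192 * rho * h / 1000
= 0.04192 * 2701 * 202 / 1000
= 22.8716 mGal

22.8716


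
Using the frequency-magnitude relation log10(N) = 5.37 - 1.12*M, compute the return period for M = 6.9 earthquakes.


log10(N) = 5.37 - 1.12*6.9 = -2.358
N = 10^-2.358 = 0.004385
T = 1/N = 1/0.004385 = 228.0342 years

228.0342


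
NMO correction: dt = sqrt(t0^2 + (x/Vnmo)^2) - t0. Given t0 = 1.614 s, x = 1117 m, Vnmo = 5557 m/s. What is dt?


x/Vnmo = 1117/5557 = 0.201008
(x/Vnmo)^2 = 0.040404
t0^2 = 2.604996
sqrt(2.604996 + 0.040404) = 1.626469
dt = 1.626469 - 1.614 = 0.012469

0.012469


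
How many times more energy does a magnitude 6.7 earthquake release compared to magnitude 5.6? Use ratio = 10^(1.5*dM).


M2 - M1 = 6.7 - 5.6 = 1.1
1.5 * 1.1 = 1.65
ratio = 10^1.65 = 44.67

44.67


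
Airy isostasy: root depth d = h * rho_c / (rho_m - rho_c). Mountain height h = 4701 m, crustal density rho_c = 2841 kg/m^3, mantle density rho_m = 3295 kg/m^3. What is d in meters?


rho_m - rho_c = 3295 - 2841 = 454
d = 4701 * 2841 / 454
= 13355541 / 454
= 29417.49 m

29417.49


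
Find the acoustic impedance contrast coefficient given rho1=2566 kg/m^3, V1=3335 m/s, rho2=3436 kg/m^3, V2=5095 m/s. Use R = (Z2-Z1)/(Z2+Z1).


Z1 = 2566 * 3335 = 8557610
Z2 = 3436 * 5095 = 17506420
R = (17506420 - 8557610) / (17506420 + 8557610) = 8948810 / 26064030 = 0.3433

0.3433


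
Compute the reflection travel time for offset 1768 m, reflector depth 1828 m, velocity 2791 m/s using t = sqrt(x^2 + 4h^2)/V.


x^2 + 4h^2 = 1768^2 + 4*1828^2 = 3125824 + 13366336 = 16492160
sqrt(16492160) = 4061.0541
t = 4061.0541 / 2791 = 1.4551 s

1.4551


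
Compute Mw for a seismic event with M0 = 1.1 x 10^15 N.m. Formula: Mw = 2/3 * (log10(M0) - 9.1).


log10(M0) = log10(1.1 x 10^15) = 15.0414
Mw = 2/3 * (15.0414 - 9.1)
= 2/3 * 5.9414
= 3.96

3.96


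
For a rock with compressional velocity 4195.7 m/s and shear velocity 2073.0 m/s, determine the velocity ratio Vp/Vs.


Vp/Vs = 4195.7 / 2073.0
= 2.024

2.024


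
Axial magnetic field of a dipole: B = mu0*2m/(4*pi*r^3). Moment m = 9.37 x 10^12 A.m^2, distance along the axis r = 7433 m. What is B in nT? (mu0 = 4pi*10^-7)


m = 9.37 x 10^12 = 9370000000000 A.m^2
2m = 18740000000000 A.m^2
r^3 = 7433^3 = 410669451737
B = (4pi*10^-7) * 18740000000000 / (4*pi * 410669451737) * 1e9
= 23549378.531309 / 5160624530522.83 * 1e9
= 4563.2807 nT

4563.2807


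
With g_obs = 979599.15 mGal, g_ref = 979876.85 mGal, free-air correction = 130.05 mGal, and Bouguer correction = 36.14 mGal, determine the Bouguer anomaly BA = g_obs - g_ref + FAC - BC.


BA = g_obs - g_ref + FAC - BC
= 979599.15 - 979876.85 + 130.05 - 36.14
= -183.79 mGal

-183.79


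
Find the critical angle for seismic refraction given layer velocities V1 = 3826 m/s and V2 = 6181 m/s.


V1/V2 = 3826/6181 = 0.618994
theta_c = arcsin(0.618994) = 38.2427 degrees

38.2427


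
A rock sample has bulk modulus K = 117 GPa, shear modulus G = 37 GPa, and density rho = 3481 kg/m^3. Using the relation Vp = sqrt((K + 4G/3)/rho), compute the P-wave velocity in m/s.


First compute the effective modulus:
K + 4G/3 = 117e9 + 4*37e9/3 = 166333333333.33 Pa
Then divide by density:
166333333333.33 / 3481 = 47783204.0601 Pa/(kg/m^3)
Take the square root:
Vp = sqrt(47783204.0601) = 6912.54 m/s

6912.54


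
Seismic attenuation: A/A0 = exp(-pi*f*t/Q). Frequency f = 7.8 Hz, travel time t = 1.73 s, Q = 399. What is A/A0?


pi*f*t/Q = pi*7.8*1.73/399 = 0.106247
A/A0 = exp(-0.106247) = 0.899202

0.899202


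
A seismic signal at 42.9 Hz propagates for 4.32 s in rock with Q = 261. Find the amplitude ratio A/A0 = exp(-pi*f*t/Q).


pi*f*t/Q = pi*42.9*4.32/261 = 2.230747
A/A0 = exp(-2.230747) = 0.107448

0.107448


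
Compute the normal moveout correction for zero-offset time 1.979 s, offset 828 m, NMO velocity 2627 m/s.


x/Vnmo = 828/2627 = 0.315188
(x/Vnmo)^2 = 0.099344
t0^2 = 3.916441
sqrt(3.916441 + 0.099344) = 2.003942
dt = 2.003942 - 1.979 = 0.024942

0.024942


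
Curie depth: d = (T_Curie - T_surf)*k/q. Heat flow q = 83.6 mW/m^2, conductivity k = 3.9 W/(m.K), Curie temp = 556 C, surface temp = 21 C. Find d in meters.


T_Curie - T_surf = 556 - 21 = 535 C
Convert q to W/m^2: 83.6 mW/m^2 = 0.0836 W/m^2
d = 535 * 3.9 / 0.0836 = 24958.13 m

24958.13


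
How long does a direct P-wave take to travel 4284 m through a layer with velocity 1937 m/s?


t = x / V
= 4284 / 1937
= 2.2117 s

2.2117


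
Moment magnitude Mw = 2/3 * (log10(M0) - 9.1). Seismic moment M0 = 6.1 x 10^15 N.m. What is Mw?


log10(M0) = log10(6.1 x 10^15) = 15.7853
Mw = 2/3 * (15.7853 - 9.1)
= 2/3 * 6.6853
= 4.46

4.46


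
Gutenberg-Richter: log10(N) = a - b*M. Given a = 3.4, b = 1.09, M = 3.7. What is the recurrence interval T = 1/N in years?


log10(N) = 3.4 - 1.09*3.7 = -0.633
N = 10^-0.633 = 0.232809
T = 1/N = 1/0.232809 = 4.2954 years

4.2954


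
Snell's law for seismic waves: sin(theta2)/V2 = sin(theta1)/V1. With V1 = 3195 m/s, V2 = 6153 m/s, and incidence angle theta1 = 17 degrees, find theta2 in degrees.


sin(theta1) = sin(17 deg) = 0.292372
sin(theta2) = V2/V1 * sin(theta1) = 6153/3195 * 0.292372 = 0.563056
theta2 = arcsin(0.563056) = 34.2674 degrees

34.2674


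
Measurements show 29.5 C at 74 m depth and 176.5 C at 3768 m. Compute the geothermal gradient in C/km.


dT = 176.5 - 29.5 = 147.0 C
dz = 3768 - 74 = 3694 m
gradient = dT/dz * 1000 = 147.0/3694 * 1000 = 39.7943 C/km

39.7943


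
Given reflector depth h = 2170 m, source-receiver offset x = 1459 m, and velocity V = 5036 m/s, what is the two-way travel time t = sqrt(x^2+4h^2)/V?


x^2 + 4h^2 = 1459^2 + 4*2170^2 = 2128681 + 18835600 = 20964281
sqrt(20964281) = 4578.6768
t = 4578.6768 / 5036 = 0.9092 s

0.9092


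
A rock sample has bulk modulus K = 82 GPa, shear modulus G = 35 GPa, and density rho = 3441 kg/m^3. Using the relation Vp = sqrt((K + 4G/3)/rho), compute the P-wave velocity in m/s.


First compute the effective modulus:
K + 4G/3 = 82e9 + 4*35e9/3 = 128666666666.67 Pa
Then divide by density:
128666666666.67 / 3441 = 37392230.9406 Pa/(kg/m^3)
Take the square root:
Vp = sqrt(37392230.9406) = 6114.92 m/s

6114.92


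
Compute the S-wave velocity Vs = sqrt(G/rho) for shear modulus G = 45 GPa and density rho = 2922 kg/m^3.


Convert G to Pa: G = 45e9 Pa
Compute G/rho = 45e9 / 2922 = 15400410.6776
Vs = sqrt(15400410.6776) = 3924.34 m/s

3924.34


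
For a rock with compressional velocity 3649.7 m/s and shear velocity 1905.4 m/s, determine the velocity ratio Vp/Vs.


Vp/Vs = 3649.7 / 1905.4
= 1.9155

1.9155


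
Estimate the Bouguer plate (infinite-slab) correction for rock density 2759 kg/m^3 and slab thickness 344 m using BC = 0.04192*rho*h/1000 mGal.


BC = 0.04192 * rho * h / 1000
= 0.04192 * 2759 * 344 / 1000
= 39.7861 mGal

39.7861


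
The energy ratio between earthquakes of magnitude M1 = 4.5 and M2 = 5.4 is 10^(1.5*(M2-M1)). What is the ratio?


M2 - M1 = 5.4 - 4.5 = 0.9
1.5 * 0.9 = 1.35
ratio = 10^1.35 = 22.39

22.39


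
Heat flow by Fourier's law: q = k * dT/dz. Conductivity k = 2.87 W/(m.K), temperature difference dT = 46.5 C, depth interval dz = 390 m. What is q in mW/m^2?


q = k * dT / dz * 1000
= 2.87 * 46.5 / 390 * 1000
= 0.342192 * 1000
= 342.1923 mW/m^2

342.1923


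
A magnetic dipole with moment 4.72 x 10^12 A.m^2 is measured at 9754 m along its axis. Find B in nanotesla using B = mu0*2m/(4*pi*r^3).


m = 4.72 x 10^12 = 4720000000000 A.m^2
2m = 9440000000000 A.m^2
r^3 = 9754^3 = 928000593064
B = (4pi*10^-7) * 9440000000000 / (4*pi * 928000593064) * 1e9
= 11862653.859955 / 11661599382787.33 * 1e9
= 1017.2407 nT

1017.2407


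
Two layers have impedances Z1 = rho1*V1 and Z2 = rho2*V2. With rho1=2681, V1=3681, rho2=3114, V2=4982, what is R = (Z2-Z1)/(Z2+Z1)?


Z1 = 2681 * 3681 = 9868761
Z2 = 3114 * 4982 = 15513948
R = (15513948 - 9868761) / (15513948 + 9868761) = 5645187 / 25382709 = 0.2224

0.2224


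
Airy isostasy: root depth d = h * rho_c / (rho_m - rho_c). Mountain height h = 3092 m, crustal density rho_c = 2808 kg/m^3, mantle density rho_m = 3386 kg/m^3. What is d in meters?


rho_m - rho_c = 3386 - 2808 = 578
d = 3092 * 2808 / 578
= 8682336 / 578
= 15021.34 m

15021.34


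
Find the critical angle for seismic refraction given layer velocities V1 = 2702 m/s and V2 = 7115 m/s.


V1/V2 = 2702/7115 = 0.379761
theta_c = arcsin(0.379761) = 22.3189 degrees

22.3189


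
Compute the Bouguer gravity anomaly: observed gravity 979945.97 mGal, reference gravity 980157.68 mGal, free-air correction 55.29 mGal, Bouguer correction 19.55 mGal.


BA = g_obs - g_ref + FAC - BC
= 979945.97 - 980157.68 + 55.29 - 19.55
= -175.97 mGal

-175.97


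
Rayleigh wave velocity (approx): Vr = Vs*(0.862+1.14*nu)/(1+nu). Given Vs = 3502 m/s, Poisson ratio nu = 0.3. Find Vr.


Numerator factor = 0.862 + 1.14*0.3 = 1.204
Denominator = 1 + 0.3 = 1.3
Vr = 3502 * 1.204 / 1.3 = 3243.39 m/s

3243.39


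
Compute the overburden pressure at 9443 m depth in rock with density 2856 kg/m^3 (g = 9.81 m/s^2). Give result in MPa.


P = rho * g * z / 1e6
= 2856 * 9.81 * 9443 / 1e6
= 264567930.48 / 1e6
= 264.5679 MPa

264.5679


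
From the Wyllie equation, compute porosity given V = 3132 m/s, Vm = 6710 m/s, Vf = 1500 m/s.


1/V - 1/Vm = 1/3132 - 1/6710 = 0.00017025
1/Vf - 1/Vm = 1/1500 - 1/6710 = 0.00051764
phi = 0.00017025 / 0.00051764 = 0.3289

0.3289


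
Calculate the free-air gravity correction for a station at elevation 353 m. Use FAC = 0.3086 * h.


FAC = 0.3086 * h
= 0.3086 * 353
= 108.9358 mGal

108.9358


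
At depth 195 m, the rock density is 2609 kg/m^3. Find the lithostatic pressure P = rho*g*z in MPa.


P = rho * g * z / 1e6
= 2609 * 9.81 * 195 / 1e6
= 4990886.55 / 1e6
= 4.9909 MPa

4.9909


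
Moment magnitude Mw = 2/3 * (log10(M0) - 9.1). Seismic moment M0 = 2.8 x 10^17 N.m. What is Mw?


log10(M0) = log10(2.8 x 10^17) = 17.4472
Mw = 2/3 * (17.4472 - 9.1)
= 2/3 * 8.3472
= 5.56

5.56


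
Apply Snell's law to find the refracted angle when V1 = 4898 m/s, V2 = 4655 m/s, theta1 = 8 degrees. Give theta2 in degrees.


sin(theta1) = sin(8 deg) = 0.139173
sin(theta2) = V2/V1 * sin(theta1) = 4655/4898 * 0.139173 = 0.132268
theta2 = arcsin(0.132268) = 7.6007 degrees

7.6007


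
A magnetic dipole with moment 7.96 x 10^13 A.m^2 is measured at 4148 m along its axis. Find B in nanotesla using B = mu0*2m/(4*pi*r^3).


m = 7.96 x 10^13 = 79600000000000 A.m^2
2m = 159200000000000 A.m^2
r^3 = 4148^3 = 71370089792
B = (4pi*10^-7) * 159200000000000 / (4*pi * 71370089792) * 1e9
= 200056620.180598 / 896862999106.36 * 1e9
= 223062.6309 nT

223062.6309


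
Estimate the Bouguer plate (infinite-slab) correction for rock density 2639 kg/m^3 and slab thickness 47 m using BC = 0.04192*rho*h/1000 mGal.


BC = 0.04192 * rho * h / 1000
= 0.04192 * 2639 * 47 / 1000
= 5.1995 mGal

5.1995


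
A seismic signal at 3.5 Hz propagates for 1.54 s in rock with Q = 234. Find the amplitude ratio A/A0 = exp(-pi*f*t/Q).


pi*f*t/Q = pi*3.5*1.54/234 = 0.072364
A/A0 = exp(-0.072364) = 0.930192

0.930192


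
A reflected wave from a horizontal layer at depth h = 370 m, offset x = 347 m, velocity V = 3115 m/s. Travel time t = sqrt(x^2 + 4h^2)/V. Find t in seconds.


x^2 + 4h^2 = 347^2 + 4*370^2 = 120409 + 547600 = 668009
sqrt(668009) = 817.3182
t = 817.3182 / 3115 = 0.2624 s

0.2624


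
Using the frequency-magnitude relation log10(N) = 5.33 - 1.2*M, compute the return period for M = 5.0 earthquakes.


log10(N) = 5.33 - 1.2*5.0 = -0.67
N = 10^-0.67 = 0.213796
T = 1/N = 1/0.213796 = 4.6774 years

4.6774


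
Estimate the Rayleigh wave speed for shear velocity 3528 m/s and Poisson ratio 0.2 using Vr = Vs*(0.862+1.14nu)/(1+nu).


Numerator factor = 0.862 + 1.14*0.2 = 1.09
Denominator = 1 + 0.2 = 1.2
Vr = 3528 * 1.09 / 1.2 = 3204.6 m/s

3204.6


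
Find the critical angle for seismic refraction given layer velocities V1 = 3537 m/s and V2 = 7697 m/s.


V1/V2 = 3537/7697 = 0.45953
theta_c = arcsin(0.45953) = 27.3568 degrees

27.3568


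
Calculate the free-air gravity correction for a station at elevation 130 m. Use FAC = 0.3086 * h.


FAC = 0.3086 * h
= 0.3086 * 130
= 40.118 mGal

40.118


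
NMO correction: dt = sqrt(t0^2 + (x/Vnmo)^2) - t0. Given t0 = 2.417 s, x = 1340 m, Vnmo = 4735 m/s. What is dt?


x/Vnmo = 1340/4735 = 0.282999
(x/Vnmo)^2 = 0.080088
t0^2 = 5.841889
sqrt(5.841889 + 0.080088) = 2.433511
dt = 2.433511 - 2.417 = 0.016511

0.016511


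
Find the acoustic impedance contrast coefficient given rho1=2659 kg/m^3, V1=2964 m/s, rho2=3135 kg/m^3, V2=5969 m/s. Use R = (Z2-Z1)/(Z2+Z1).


Z1 = 2659 * 2964 = 7881276
Z2 = 3135 * 5969 = 18712815
R = (18712815 - 7881276) / (18712815 + 7881276) = 10831539 / 26594091 = 0.4073

0.4073


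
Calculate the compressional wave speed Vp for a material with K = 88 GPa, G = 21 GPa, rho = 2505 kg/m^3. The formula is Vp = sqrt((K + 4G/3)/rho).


First compute the effective modulus:
K + 4G/3 = 88e9 + 4*21e9/3 = 116000000000.0 Pa
Then divide by density:
116000000000.0 / 2505 = 46307385.2295 Pa/(kg/m^3)
Take the square root:
Vp = sqrt(46307385.2295) = 6804.95 m/s

6804.95


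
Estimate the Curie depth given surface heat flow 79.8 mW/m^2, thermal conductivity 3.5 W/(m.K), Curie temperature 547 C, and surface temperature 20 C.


T_Curie - T_surf = 547 - 20 = 527 C
Convert q to W/m^2: 79.8 mW/m^2 = 0.0798 W/m^2
d = 527 * 3.5 / 0.0798 = 23114.04 m

23114.04


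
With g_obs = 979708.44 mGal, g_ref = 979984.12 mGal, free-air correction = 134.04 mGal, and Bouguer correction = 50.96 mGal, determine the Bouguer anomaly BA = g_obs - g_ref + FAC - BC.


BA = g_obs - g_ref + FAC - BC
= 979708.44 - 979984.12 + 134.04 - 50.96
= -192.6 mGal

-192.6


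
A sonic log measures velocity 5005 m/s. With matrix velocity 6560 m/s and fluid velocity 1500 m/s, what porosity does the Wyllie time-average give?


1/V - 1/Vm = 1/5005 - 1/6560 = 4.736e-05
1/Vf - 1/Vm = 1/1500 - 1/6560 = 0.00051423
phi = 4.736e-05 / 0.00051423 = 0.0921

0.0921


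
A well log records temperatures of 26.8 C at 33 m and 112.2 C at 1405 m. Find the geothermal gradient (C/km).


dT = 112.2 - 26.8 = 85.4 C
dz = 1405 - 33 = 1372 m
gradient = dT/dz * 1000 = 85.4/1372 * 1000 = 62.2449 C/km

62.2449


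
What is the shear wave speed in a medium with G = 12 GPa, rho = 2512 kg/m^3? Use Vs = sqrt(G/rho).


Convert G to Pa: G = 12e9 Pa
Compute G/rho = 12e9 / 2512 = 4777070.0637
Vs = sqrt(4777070.0637) = 2185.65 m/s

2185.65


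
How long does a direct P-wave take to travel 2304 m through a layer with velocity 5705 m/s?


t = x / V
= 2304 / 5705
= 0.4039 s

0.4039


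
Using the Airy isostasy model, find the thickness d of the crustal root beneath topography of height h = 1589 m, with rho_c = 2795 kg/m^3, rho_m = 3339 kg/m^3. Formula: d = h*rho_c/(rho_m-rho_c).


rho_m - rho_c = 3339 - 2795 = 544
d = 1589 * 2795 / 544
= 4441255 / 544
= 8164.07 m

8164.07


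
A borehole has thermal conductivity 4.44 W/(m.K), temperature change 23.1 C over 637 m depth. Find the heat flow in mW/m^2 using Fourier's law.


q = k * dT / dz * 1000
= 4.44 * 23.1 / 637 * 1000
= 0.161011 * 1000
= 161.011 mW/m^2

161.011


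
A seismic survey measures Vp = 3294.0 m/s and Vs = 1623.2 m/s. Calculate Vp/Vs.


Vp/Vs = 3294.0 / 1623.2
= 2.0293

2.0293


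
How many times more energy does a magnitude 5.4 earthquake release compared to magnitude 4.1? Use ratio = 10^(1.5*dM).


M2 - M1 = 5.4 - 4.1 = 1.3
1.5 * 1.3 = 1.95
ratio = 10^1.95 = 89.13

89.13


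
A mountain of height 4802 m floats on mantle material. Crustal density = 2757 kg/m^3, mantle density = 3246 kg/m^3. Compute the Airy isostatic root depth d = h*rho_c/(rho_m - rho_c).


rho_m - rho_c = 3246 - 2757 = 489
d = 4802 * 2757 / 489
= 13239114 / 489
= 27073.85 m

27073.85


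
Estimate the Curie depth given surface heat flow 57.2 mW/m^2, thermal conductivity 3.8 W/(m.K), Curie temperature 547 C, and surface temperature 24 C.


T_Curie - T_surf = 547 - 24 = 523 C
Convert q to W/m^2: 57.2 mW/m^2 = 0.0572 W/m^2
d = 523 * 3.8 / 0.0572 = 34744.76 m

34744.76


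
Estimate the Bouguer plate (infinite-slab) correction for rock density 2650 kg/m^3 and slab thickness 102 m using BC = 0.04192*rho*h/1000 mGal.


BC = 0.04192 * rho * h / 1000
= 0.04192 * 2650 * 102 / 1000
= 11.331 mGal

11.331


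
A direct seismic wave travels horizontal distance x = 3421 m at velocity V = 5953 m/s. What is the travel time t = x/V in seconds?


t = x / V
= 3421 / 5953
= 0.5747 s

0.5747


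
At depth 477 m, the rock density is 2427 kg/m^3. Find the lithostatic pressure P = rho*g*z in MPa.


P = rho * g * z / 1e6
= 2427 * 9.81 * 477 / 1e6
= 11356830.99 / 1e6
= 11.3568 MPa

11.3568


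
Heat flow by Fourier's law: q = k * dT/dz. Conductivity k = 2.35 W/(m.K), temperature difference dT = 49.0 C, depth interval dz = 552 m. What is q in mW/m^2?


q = k * dT / dz * 1000
= 2.35 * 49.0 / 552 * 1000
= 0.208605 * 1000
= 208.6051 mW/m^2

208.6051


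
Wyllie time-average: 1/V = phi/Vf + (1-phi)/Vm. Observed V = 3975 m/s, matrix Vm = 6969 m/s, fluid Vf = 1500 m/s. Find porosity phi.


1/V - 1/Vm = 1/3975 - 1/6969 = 0.00010808
1/Vf - 1/Vm = 1/1500 - 1/6969 = 0.00052317
phi = 0.00010808 / 0.00052317 = 0.2066

0.2066


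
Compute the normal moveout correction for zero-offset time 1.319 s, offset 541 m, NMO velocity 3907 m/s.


x/Vnmo = 541/3907 = 0.138469
(x/Vnmo)^2 = 0.019174
t0^2 = 1.739761
sqrt(1.739761 + 0.019174) = 1.326248
dt = 1.326248 - 1.319 = 0.007248

0.007248


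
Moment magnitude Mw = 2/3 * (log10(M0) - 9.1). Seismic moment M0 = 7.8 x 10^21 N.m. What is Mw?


log10(M0) = log10(7.8 x 10^21) = 21.8921
Mw = 2/3 * (21.8921 - 9.1)
= 2/3 * 12.7921
= 8.53

8.53


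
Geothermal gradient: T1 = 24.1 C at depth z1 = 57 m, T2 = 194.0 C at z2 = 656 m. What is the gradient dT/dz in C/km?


dT = 194.0 - 24.1 = 169.9 C
dz = 656 - 57 = 599 m
gradient = dT/dz * 1000 = 169.9/599 * 1000 = 283.6394 C/km

283.6394


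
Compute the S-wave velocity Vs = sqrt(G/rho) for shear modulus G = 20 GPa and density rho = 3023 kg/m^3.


Convert G to Pa: G = 20e9 Pa
Compute G/rho = 20e9 / 3023 = 6615944.4261
Vs = sqrt(6615944.4261) = 2572.15 m/s

2572.15


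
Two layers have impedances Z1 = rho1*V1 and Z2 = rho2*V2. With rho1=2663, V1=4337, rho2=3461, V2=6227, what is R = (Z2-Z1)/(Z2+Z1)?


Z1 = 2663 * 4337 = 11549431
Z2 = 3461 * 6227 = 21551647
R = (21551647 - 11549431) / (21551647 + 11549431) = 10002216 / 33101078 = 0.3022

0.3022


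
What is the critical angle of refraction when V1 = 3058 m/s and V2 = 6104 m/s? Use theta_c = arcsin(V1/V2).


V1/V2 = 3058/6104 = 0.500983
theta_c = arcsin(0.500983) = 30.0651 degrees

30.0651


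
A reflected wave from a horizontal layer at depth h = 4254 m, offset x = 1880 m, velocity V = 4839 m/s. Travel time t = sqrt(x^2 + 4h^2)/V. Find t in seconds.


x^2 + 4h^2 = 1880^2 + 4*4254^2 = 3534400 + 72386064 = 75920464
sqrt(75920464) = 8713.235
t = 8713.235 / 4839 = 1.8006 s

1.8006


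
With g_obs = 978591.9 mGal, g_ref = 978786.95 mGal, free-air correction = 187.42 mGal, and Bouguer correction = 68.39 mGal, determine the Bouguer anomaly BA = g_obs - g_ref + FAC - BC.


BA = g_obs - g_ref + FAC - BC
= 978591.9 - 978786.95 + 187.42 - 68.39
= -76.02 mGal

-76.02


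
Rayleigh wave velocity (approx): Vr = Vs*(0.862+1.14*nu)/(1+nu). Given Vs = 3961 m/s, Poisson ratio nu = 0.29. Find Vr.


Numerator factor = 0.862 + 1.14*0.29 = 1.1926
Denominator = 1 + 0.29 = 1.29
Vr = 3961 * 1.1926 / 1.29 = 3661.93 m/s

3661.93


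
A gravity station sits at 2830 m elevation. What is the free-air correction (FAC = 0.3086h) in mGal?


FAC = 0.3086 * h
= 0.3086 * 2830
= 873.338 mGal

873.338


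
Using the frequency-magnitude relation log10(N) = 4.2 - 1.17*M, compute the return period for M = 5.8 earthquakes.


log10(N) = 4.2 - 1.17*5.8 = -2.586
N = 10^-2.586 = 0.002594
T = 1/N = 1/0.002594 = 385.4784 years

385.4784


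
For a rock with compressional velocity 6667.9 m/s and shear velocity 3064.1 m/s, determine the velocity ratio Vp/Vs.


Vp/Vs = 6667.9 / 3064.1
= 2.1761

2.1761


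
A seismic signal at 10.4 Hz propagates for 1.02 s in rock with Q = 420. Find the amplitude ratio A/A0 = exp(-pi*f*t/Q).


pi*f*t/Q = pi*10.4*1.02/420 = 0.079348
A/A0 = exp(-0.079348) = 0.923719

0.923719


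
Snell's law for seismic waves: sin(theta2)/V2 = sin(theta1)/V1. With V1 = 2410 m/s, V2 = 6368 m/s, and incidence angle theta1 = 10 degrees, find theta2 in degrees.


sin(theta1) = sin(10 deg) = 0.173648
sin(theta2) = V2/V1 * sin(theta1) = 6368/2410 * 0.173648 = 0.458835
theta2 = arcsin(0.458835) = 27.3119 degrees

27.3119


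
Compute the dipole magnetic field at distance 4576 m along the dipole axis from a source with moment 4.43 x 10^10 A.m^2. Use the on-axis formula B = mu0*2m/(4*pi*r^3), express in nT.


m = 4.43 x 10^10 = 44300000000 A.m^2
2m = 88600000000 A.m^2
r^3 = 4576^3 = 95820414976
B = (4pi*10^-7) * 88600000000 / (4*pi * 95820414976) * 1e9
= 111338.043643 / 1204114847010.11 * 1e9
= 92.4646 nT

92.4646


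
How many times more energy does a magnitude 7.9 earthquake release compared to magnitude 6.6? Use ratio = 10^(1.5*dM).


M2 - M1 = 7.9 - 6.6 = 1.3
1.5 * 1.3 = 1.95
ratio = 10^1.95 = 89.13

89.13


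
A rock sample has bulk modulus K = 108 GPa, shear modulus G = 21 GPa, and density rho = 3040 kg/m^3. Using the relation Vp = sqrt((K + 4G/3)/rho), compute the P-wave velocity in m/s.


First compute the effective modulus:
K + 4G/3 = 108e9 + 4*21e9/3 = 136000000000.0 Pa
Then divide by density:
136000000000.0 / 3040 = 44736842.1053 Pa/(kg/m^3)
Take the square root:
Vp = sqrt(44736842.1053) = 6688.56 m/s

6688.56


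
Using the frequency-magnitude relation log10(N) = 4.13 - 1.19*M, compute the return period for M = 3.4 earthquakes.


log10(N) = 4.13 - 1.19*3.4 = 0.084
N = 10^0.084 = 1.213389
T = 1/N = 1/1.213389 = 0.8241 years

0.8241


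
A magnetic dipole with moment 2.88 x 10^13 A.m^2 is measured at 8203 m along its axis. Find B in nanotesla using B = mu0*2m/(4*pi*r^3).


m = 2.88 x 10^13 = 28800000000000 A.m^2
2m = 57600000000000 A.m^2
r^3 = 8203^3 = 551973381427
B = (4pi*10^-7) * 57600000000000 / (4*pi * 551973381427) * 1e9
= 72382294.738709 / 6936302080272.72 * 1e9
= 10435.2858 nT

10435.2858


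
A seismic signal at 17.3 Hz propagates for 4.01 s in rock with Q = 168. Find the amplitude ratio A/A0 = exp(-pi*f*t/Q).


pi*f*t/Q = pi*17.3*4.01/168 = 1.297272
A/A0 = exp(-1.297272) = 0.273276

0.273276


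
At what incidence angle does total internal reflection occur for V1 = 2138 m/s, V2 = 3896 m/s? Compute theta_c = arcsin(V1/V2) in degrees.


V1/V2 = 2138/3896 = 0.548768
theta_c = arcsin(0.548768) = 33.2825 degrees

33.2825


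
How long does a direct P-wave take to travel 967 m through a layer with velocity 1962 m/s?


t = x / V
= 967 / 1962
= 0.4929 s

0.4929


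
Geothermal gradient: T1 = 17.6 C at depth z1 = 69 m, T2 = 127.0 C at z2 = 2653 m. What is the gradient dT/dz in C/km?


dT = 127.0 - 17.6 = 109.4 C
dz = 2653 - 69 = 2584 m
gradient = dT/dz * 1000 = 109.4/2584 * 1000 = 42.3375 C/km

42.3375


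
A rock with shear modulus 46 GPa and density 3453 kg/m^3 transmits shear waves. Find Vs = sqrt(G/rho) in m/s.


Convert G to Pa: G = 46e9 Pa
Compute G/rho = 46e9 / 3453 = 13321749.2036
Vs = sqrt(13321749.2036) = 3649.9 m/s

3649.9


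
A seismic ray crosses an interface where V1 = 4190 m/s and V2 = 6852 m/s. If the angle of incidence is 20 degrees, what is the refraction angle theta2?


sin(theta1) = sin(20 deg) = 0.34202
sin(theta2) = V2/V1 * sin(theta1) = 6852/4190 * 0.34202 = 0.559313
theta2 = arcsin(0.559313) = 34.0083 degrees

34.0083


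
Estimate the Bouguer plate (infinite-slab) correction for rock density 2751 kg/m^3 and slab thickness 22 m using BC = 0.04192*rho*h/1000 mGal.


BC = 0.04192 * rho * h / 1000
= 0.04192 * 2751 * 22 / 1000
= 2.5371 mGal

2.5371


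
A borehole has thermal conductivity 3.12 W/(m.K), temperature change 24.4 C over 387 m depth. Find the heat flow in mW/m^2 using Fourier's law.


q = k * dT / dz * 1000
= 3.12 * 24.4 / 387 * 1000
= 0.196713 * 1000
= 196.7132 mW/m^2

196.7132


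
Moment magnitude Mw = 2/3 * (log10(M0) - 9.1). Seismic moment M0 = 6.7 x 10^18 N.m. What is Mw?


log10(M0) = log10(6.7 x 10^18) = 18.8261
Mw = 2/3 * (18.8261 - 9.1)
= 2/3 * 9.7261
= 6.48

6.48


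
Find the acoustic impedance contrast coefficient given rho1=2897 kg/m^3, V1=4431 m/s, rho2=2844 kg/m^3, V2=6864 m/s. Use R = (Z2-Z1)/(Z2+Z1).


Z1 = 2897 * 4431 = 12836607
Z2 = 2844 * 6864 = 19521216
R = (19521216 - 12836607) / (19521216 + 12836607) = 6684609 / 32357823 = 0.2066

0.2066


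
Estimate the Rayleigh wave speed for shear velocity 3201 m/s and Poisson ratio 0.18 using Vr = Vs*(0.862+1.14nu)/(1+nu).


Numerator factor = 0.862 + 1.14*0.18 = 1.0672
Denominator = 1 + 0.18 = 1.18
Vr = 3201 * 1.0672 / 1.18 = 2895.01 m/s

2895.01


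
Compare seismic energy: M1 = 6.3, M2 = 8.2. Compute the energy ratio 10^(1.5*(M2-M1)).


M2 - M1 = 8.2 - 6.3 = 1.9
1.5 * 1.9 = 2.85
ratio = 10^2.85 = 707.95

707.95


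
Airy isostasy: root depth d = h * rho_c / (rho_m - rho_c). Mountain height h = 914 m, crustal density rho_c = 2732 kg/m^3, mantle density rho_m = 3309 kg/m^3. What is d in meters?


rho_m - rho_c = 3309 - 2732 = 577
d = 914 * 2732 / 577
= 2497048 / 577
= 4327.64 m

4327.64


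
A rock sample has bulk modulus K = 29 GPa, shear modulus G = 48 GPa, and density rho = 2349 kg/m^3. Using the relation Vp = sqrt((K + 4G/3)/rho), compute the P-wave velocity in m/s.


First compute the effective modulus:
K + 4G/3 = 29e9 + 4*48e9/3 = 93000000000.0 Pa
Then divide by density:
93000000000.0 / 2349 = 39591315.4534 Pa/(kg/m^3)
Take the square root:
Vp = sqrt(39591315.4534) = 6292.16 m/s

6292.16


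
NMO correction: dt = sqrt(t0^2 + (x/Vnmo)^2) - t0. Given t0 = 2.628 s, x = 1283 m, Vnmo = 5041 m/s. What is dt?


x/Vnmo = 1283/5041 = 0.254513
(x/Vnmo)^2 = 0.064777
t0^2 = 6.906384
sqrt(6.906384 + 0.064777) = 2.640296
dt = 2.640296 - 2.628 = 0.012296

0.012296


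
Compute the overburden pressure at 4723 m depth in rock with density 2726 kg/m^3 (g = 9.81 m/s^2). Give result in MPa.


P = rho * g * z / 1e6
= 2726 * 9.81 * 4723 / 1e6
= 126302749.38 / 1e6
= 126.3027 MPa

126.3027


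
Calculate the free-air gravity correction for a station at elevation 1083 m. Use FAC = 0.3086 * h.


FAC = 0.3086 * h
= 0.3086 * 1083
= 334.2138 mGal

334.2138


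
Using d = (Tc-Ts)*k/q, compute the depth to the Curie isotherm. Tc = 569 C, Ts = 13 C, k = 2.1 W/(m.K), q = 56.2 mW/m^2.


T_Curie - T_surf = 569 - 13 = 556 C
Convert q to W/m^2: 56.2 mW/m^2 = 0.0562 W/m^2
d = 556 * 2.1 / 0.0562 = 20775.8 m

20775.8


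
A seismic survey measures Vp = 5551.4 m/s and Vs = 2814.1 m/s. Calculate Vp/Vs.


Vp/Vs = 5551.4 / 2814.1
= 1.9727

1.9727


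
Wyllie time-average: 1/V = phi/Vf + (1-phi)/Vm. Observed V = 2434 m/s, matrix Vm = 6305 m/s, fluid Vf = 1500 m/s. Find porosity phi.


1/V - 1/Vm = 1/2434 - 1/6305 = 0.00025224
1/Vf - 1/Vm = 1/1500 - 1/6305 = 0.00050806
phi = 0.00025224 / 0.00050806 = 0.4965

0.4965


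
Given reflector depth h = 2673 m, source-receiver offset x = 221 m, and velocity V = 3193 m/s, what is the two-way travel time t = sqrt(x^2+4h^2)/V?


x^2 + 4h^2 = 221^2 + 4*2673^2 = 48841 + 28579716 = 28628557
sqrt(28628557) = 5350.566
t = 5350.566 / 3193 = 1.6757 s

1.6757


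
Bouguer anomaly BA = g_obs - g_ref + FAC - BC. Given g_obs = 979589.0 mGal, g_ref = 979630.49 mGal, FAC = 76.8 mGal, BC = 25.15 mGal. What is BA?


BA = g_obs - g_ref + FAC - BC
= 979589.0 - 979630.49 + 76.8 - 25.15
= 10.16 mGal

10.16


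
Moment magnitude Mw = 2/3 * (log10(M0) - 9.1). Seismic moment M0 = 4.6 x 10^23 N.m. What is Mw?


log10(M0) = log10(4.6 x 10^23) = 23.6628
Mw = 2/3 * (23.6628 - 9.1)
= 2/3 * 14.5628
= 9.71

9.71


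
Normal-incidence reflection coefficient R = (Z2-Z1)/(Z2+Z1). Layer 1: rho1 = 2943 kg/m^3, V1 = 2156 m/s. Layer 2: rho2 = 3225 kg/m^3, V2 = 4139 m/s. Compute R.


Z1 = 2943 * 2156 = 6345108
Z2 = 3225 * 4139 = 13348275
R = (13348275 - 6345108) / (13348275 + 6345108) = 7003167 / 19693383 = 0.3556

0.3556


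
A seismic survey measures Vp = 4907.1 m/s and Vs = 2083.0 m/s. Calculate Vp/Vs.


Vp/Vs = 4907.1 / 2083.0
= 2.3558

2.3558


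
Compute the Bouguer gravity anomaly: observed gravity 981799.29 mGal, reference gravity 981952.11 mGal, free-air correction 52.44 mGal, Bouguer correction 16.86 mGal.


BA = g_obs - g_ref + FAC - BC
= 981799.29 - 981952.11 + 52.44 - 16.86
= -117.24 mGal

-117.24


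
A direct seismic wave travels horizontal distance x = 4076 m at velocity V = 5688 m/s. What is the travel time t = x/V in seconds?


t = x / V
= 4076 / 5688
= 0.7166 s

0.7166


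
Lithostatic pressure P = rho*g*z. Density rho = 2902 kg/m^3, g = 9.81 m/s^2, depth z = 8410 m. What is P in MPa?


P = rho * g * z / 1e6
= 2902 * 9.81 * 8410 / 1e6
= 239421094.2 / 1e6
= 239.4211 MPa

239.4211


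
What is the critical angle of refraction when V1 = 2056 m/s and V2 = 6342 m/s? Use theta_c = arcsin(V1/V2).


V1/V2 = 2056/6342 = 0.324188
theta_c = arcsin(0.324188) = 18.9164 degrees

18.9164


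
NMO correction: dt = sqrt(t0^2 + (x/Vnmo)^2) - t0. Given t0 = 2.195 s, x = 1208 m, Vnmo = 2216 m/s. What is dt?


x/Vnmo = 1208/2216 = 0.545126
(x/Vnmo)^2 = 0.297163
t0^2 = 4.818025
sqrt(4.818025 + 0.297163) = 2.261678
dt = 2.261678 - 2.195 = 0.066678

0.066678


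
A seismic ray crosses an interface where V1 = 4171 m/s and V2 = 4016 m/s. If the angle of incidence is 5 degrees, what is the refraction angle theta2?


sin(theta1) = sin(5 deg) = 0.087156
sin(theta2) = V2/V1 * sin(theta1) = 4016/4171 * 0.087156 = 0.083917
theta2 = arcsin(0.083917) = 4.8137 degrees

4.8137


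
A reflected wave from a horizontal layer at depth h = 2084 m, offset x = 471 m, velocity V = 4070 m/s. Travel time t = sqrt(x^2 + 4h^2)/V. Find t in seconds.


x^2 + 4h^2 = 471^2 + 4*2084^2 = 221841 + 17372224 = 17594065
sqrt(17594065) = 4194.528
t = 4194.528 / 4070 = 1.0306 s

1.0306


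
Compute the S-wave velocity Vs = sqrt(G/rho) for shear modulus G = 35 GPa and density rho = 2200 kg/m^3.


Convert G to Pa: G = 35e9 Pa
Compute G/rho = 35e9 / 2200 = 15909090.9091
Vs = sqrt(15909090.9091) = 3988.62 m/s

3988.62


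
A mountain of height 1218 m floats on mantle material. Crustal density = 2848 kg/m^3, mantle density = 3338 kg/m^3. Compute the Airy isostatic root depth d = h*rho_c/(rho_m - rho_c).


rho_m - rho_c = 3338 - 2848 = 490
d = 1218 * 2848 / 490
= 3468864 / 490
= 7079.31 m

7079.31


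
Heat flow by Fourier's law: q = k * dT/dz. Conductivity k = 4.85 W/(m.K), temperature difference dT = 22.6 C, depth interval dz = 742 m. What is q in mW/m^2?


q = k * dT / dz * 1000
= 4.85 * 22.6 / 742 * 1000
= 0.147722 * 1000
= 147.7224 mW/m^2

147.7224


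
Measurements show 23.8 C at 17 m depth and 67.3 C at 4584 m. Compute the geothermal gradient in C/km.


dT = 67.3 - 23.8 = 43.5 C
dz = 4584 - 17 = 4567 m
gradient = dT/dz * 1000 = 43.5/4567 * 1000 = 9.5249 C/km

9.5249


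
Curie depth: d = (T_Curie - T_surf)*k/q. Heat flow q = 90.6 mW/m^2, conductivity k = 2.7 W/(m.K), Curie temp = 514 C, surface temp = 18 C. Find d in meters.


T_Curie - T_surf = 514 - 18 = 496 C
Convert q to W/m^2: 90.6 mW/m^2 = 0.0906 W/m^2
d = 496 * 2.7 / 0.0906 = 14781.46 m

14781.46


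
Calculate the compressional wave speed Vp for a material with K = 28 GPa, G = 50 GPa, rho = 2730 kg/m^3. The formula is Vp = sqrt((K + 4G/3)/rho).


First compute the effective modulus:
K + 4G/3 = 28e9 + 4*50e9/3 = 94666666666.67 Pa
Then divide by density:
94666666666.67 / 2730 = 34676434.6764 Pa/(kg/m^3)
Take the square root:
Vp = sqrt(34676434.6764) = 5888.67 m/s

5888.67


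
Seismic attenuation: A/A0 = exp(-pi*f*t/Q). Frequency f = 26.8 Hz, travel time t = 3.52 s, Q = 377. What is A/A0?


pi*f*t/Q = pi*26.8*3.52/377 = 0.786115
A/A0 = exp(-0.786115) = 0.455611

0.455611


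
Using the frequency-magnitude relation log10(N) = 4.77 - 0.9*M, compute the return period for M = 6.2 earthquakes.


log10(N) = 4.77 - 0.9*6.2 = -0.81
N = 10^-0.81 = 0.154882
T = 1/N = 1/0.154882 = 6.4565 years

6.4565


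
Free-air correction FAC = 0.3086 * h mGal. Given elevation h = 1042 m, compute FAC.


FAC = 0.3086 * h
= 0.3086 * 1042
= 321.5612 mGal

321.5612
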